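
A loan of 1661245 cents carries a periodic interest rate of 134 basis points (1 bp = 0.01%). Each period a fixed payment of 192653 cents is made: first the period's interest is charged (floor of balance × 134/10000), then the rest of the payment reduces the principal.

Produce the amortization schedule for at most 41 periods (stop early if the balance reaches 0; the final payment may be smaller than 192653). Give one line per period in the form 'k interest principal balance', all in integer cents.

1 22260 170393 1490852
2 19977 172676 1318176
3 17663 174990 1143186
4 15318 177335 965851
5 12942 179711 786140
6 10534 182119 604021
7 8093 184560 419461
8 5620 187033 232428
9 3114 189539 42889
10 574 42889 0

1. interest=⌊1661245·134/10000⌋=22260; principal=192653-22260=170393; balance=1661245-170393=1490852
2. interest=⌊1490852·134/10000⌋=19977; principal=192653-19977=172676; balance=1490852-172676=1318176
3. interest=⌊1318176·134/10000⌋=17663; principal=192653-17663=174990; balance=1318176-174990=1143186
4. interest=⌊1143186·134/10000⌋=15318; principal=192653-15318=177335; balance=1143186-177335=965851
5. interest=⌊965851·134/10000⌋=12942; principal=192653-12942=179711; balance=965851-179711=786140
6. interest=⌊786140·134/10000⌋=10534; principal=192653-10534=182119; balance=786140-182119=604021
7. interest=⌊604021·134/10000⌋=8093; principal=192653-8093=184560; balance=604021-184560=419461
8. interest=⌊419461·134/10000⌋=5620; principal=192653-5620=187033; balance=419461-187033=232428
9. interest=⌊232428·134/10000⌋=3114; principal=192653-3114=189539; balance=232428-189539=42889
10. interest=⌊42889·134/10000⌋=574; principal=min(192653-574,42889)=42889; balance=42889-42889=0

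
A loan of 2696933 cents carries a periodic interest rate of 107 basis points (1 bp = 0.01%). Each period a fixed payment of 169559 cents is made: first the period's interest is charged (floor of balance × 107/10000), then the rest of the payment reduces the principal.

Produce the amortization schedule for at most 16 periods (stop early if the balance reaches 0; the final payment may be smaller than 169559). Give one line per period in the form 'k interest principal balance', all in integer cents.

1 28857 140702 2556231
2 27351 142208 2414023
3 25830 143729 2270294
4 24292 145267 2125027
5 22737 146822 1978205
6 21166 148393 1829812
7 19578 149981 1679831
8 17974 151585 1528246
9 16352 153207 1375039
10 14712 154847 1220192
11 13056 156503 1063689
12 11381 158178 905511
13 9688 159871 745640
14 7978 161581 584059
15 6249 163310 420749
16 4502 165057 255692

1. interest=⌊2696933·107/10000⌋=28857; principal=169559-28857=140702; balance=2696933-140702=2556231
2. interest=⌊2556231·107/10000⌋=27351; principal=169559-27351=142208; balance=2556231-142208=2414023
3. interest=⌊2414023·107/10000⌋=25830; principal=169559-25830=143729; balance=2414023-143729=2270294
4. interest=⌊2270294·107/10000⌋=24292; principal=169559-24292=145267; balance=2270294-145267=2125027
5. interest=⌊2125027·107/10000⌋=22737; principal=169559-22737=146822; balance=2125027-146822=1978205
6. interest=⌊1978205·107/10000⌋=21166; principal=169559-21166=148393; balance=1978205-148393=1829812
7. interest=⌊1829812·107/10000⌋=19578; principal=169559-19578=149981; balance=1829812-149981=1679831
8. interest=⌊1679831·107/10000⌋=17974; principal=169559-17974=151585; balance=1679831-151585=1528246
9. interest=⌊1528246·107/10000⌋=16352; principal=169559-16352=153207; balance=1528246-153207=1375039
10. interest=⌊1375039·107/10000⌋=14712; principal=169559-14712=154847; balance=1375039-154847=1220192
11. interest=⌊1220192·107/10000⌋=13056; principal=169559-13056=156503; balance=1220192-156503=1063689
12. interest=⌊1063689·107/10000⌋=11381; principal=169559-11381=158178; balance=1063689-158178=905511
13. interest=⌊905511·107/10000⌋=9688; principal=169559-9688=159871; balance=905511-159871=745640
14. interest=⌊745640·107/10000⌋=7978; principal=169559-7978=161581; balance=745640-161581=584059
15. interest=⌊584059·107/10000⌋=6249; principal=169559-6249=163310; balance=584059-163310=420749
16. interest=⌊420749·107/10000⌋=4502; principal=169559-4502=165057; balance=420749-165057=255692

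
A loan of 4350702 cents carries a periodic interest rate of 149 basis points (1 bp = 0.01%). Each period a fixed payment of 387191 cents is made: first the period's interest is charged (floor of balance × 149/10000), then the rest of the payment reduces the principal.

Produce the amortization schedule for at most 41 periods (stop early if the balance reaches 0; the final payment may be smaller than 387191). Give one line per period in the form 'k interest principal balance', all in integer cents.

1 64825 322366 4028336
2 60022 327169 3701167
3 55147 332044 3369123
4 50199 336992 3032131
5 45178 342013 2690118
6 40082 347109 2343009
7 34910 352281 1990728
8 29661 357530 1633198
9 24334 362857 1270341
10 18928 368263 902078
11 13440 373751 528327
12 7872 379319 149008
13 2220 149008 0

1. interest=⌊4350702·149/10000⌋=64825; principal=387191-64825=322366; balance=4350702-322366=4028336
2. interest=⌊4028336·149/10000⌋=60022; principal=387191-60022=327169; balance=4028336-327169=3701167
3. interest=⌊3701167·149/10000⌋=55147; principal=387191-55147=332044; balance=3701167-332044=3369123
4. interest=⌊3369123·149/10000⌋=50199; principal=387191-50199=336992; balance=3369123-336992=3032131
5. interest=⌊3032131·149/10000⌋=45178; principal=387191-45178=342013; balance=3032131-342013=2690118
6. interest=⌊2690118·149/10000⌋=40082; principal=387191-40082=347109; balance=2690118-347109=2343009
7. interest=⌊2343009·149/10000⌋=34910; principal=387191-34910=352281; balance=2343009-352281=1990728
8. interest=⌊1990728·149/10000⌋=29661; principal=387191-29661=357530; balance=1990728-357530=1633198
9. interest=⌊1633198·149/10000⌋=24334; principal=387191-24334=362857; balance=1633198-362857=1270341
10. interest=⌊1270341·149/10000⌋=18928; principal=387191-18928=368263; balance=1270341-368263=902078
11. interest=⌊902078·149/10000⌋=13440; principal=387191-13440=373751; balance=902078-373751=528327
12. interest=⌊528327·149/10000⌋=7872; principal=387191-7872=379319; balance=528327-379319=149008
13. interest=⌊149008·149/10000⌋=2220; principal=min(387191-2220,149008)=149008; balance=149008-149008=0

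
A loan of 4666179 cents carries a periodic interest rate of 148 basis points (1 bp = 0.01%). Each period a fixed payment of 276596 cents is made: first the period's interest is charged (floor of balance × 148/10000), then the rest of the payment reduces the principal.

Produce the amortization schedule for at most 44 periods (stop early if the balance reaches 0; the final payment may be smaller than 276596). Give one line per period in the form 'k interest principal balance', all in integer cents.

1. interest=⌊4666179·148/10000⌋=69059; principal=276596-69059=207537; balance=4666179-207537=4458642
2. interest=⌊4458642·148/10000⌋=65987; principal=276596-65987=210609; balance=4458642-210609=4248033
3. interest=⌊4248033·148/10000⌋=62870; principal=276596-62870=213726; balance=4248033-213726=4034307
4. interest=⌊4034307·148/10000⌋=59707; principal=276596-59707=216889; balance=4034307-216889=3817418
5. interest=⌊3817418·148/10000⌋=56497; principal=276596-56497=220099; balance=3817418-220099=3597319
6. interest=⌊3597319·148/10000⌋=53240; principal=276596-53240=223356; balance=3597319-223356=3373963
7. interest=⌊3373963·148/10000⌋=49934; principal=276596-49934=226662; balance=3373963-226662=3147301
8. interest=⌊3147301·148/10000⌋=46580; principal=276596-46580=230016; balance=3147301-230016=2917285
9. interest=⌊2917285·148/10000⌋=43175; principal=276596-43175=233421; balance=2917285-233421=2683864
10. interest=⌊2683864·148/10000⌋=39721; principal=276596-39721=236875; balance=2683864-236875=2446989
11. interest=⌊2446989·148/10000⌋=36215; principal=276596-36215=240381; balance=2446989-240381=2206608
12. interest=⌊2206608·148/10000⌋=32657; principal=276596-32657=243939; balance=2206608-243939=1962669
13. interest=⌊1962669·148/10000⌋=29047; principal=276596-29047=247549; balance=1962669-247549=1715120
14. interest=⌊1715120·148/10000⌋=25383; principal=276596-25383=251213; balance=1715120-251213=1463907
15. interest=⌊1463907·148/10000⌋=21665; principal=276596-21665=254931; balance=1463907-254931=1208976
16. interest=⌊1208976·148/10000⌋=17892; principal=276596-17892=258704; balance=1208976-258704=950272
17. interest=⌊950272·148/10000⌋=14064; principal=276596-14064=262532; balance=950272-262532=687740
18. interest=⌊687740·148/10000⌋=10178; principal=276596-10178=266418; balance=687740-266418=421322
19. interest=⌊421322·148/10000⌋=6235; principal=276596-6235=270361; balance=421322-270361=150961
20. interest=⌊150961·148/10000⌋=2234; principal=min(276596-2234,150961)=150961; balance=150961-150961=0

1 69059 207537 4458642
2 65987 210609 4248033
3 62870 213726 4034307
4 59707 216889 3817418
5 56497 220099 3597319
6 53240 223356 3373963
7 49934 226662 3147301
8 46580 230016 2917285
9 43175 233421 2683864
10 39721 236875 2446989
11 36215 240381 2206608
12 32657 243939 1962669
13 29047 247549 1715120
14 25383 251213 1463907
15 21665 254931 1208976
16 17892 258704 950272
17 14064 262532 687740
18 10178 266418 421322
19 6235 270361 150961
20 2234 150961 0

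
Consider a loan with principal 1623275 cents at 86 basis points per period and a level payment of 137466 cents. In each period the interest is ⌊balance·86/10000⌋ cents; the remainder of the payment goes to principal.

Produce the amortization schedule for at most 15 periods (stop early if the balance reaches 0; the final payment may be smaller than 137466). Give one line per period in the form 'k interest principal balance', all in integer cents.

1 13960 123506 1499769
2 12898 124568 1375201
3 11826 125640 1249561
4 10746 126720 1122841
5 9656 127810 995031
6 8557 128909 866122
7 7448 130018 736104
8 6330 131136 604968
9 5202 132264 472704
10 4065 133401 339303
11 2918 134548 204755
12 1760 135706 69049
13 593 69049 0

1. interest=⌊1623275·86/10000⌋=13960; principal=137466-13960=123506; balance=1623275-123506=1499769
2. interest=⌊1499769·86/10000⌋=12898; principal=137466-12898=124568; balance=1499769-124568=1375201
3. interest=⌊1375201·86/10000⌋=11826; principal=137466-11826=125640; balance=1375201-125640=1249561
4. interest=⌊1249561·86/10000⌋=10746; principal=137466-10746=126720; balance=1249561-126720=1122841
5. interest=⌊1122841·86/10000⌋=9656; principal=137466-9656=127810; balance=1122841-127810=995031
6. interest=⌊995031·86/10000⌋=8557; principal=137466-8557=128909; balance=995031-128909=866122
7. interest=⌊866122·86/10000⌋=7448; principal=137466-7448=130018; balance=866122-130018=736104
8. interest=⌊736104·86/10000⌋=6330; principal=137466-6330=131136; balance=736104-131136=604968
9. interest=⌊604968·86/10000⌋=5202; principal=137466-5202=132264; balance=604968-132264=472704
10. interest=⌊472704·86/10000⌋=4065; principal=137466-4065=133401; balance=472704-133401=339303
11. interest=⌊339303·86/10000⌋=2918; principal=137466-2918=134548; balance=339303-134548=204755
12. interest=⌊204755·86/10000⌋=1760; principal=137466-1760=135706; balance=204755-135706=69049
13. interest=⌊69049·86/10000⌋=593; principal=min(137466-593,69049)=69049; balance=69049-69049=0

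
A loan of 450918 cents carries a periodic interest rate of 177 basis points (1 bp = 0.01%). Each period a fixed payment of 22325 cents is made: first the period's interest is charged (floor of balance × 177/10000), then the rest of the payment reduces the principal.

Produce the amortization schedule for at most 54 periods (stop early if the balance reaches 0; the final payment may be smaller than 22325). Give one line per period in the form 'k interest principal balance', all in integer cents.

1 7981 14344 436574
2 7727 14598 421976
3 7468 14857 407119
4 7206 15119 392000
5 6938 15387 376613
6 6666 15659 360954
7 6388 15937 345017
8 6106 16219 328798
9 5819 16506 312292
10 5527 16798 295494
11 5230 17095 278399
12 4927 17398 261001
13 4619 17706 243295
14 4306 18019 225276
15 3987 18338 206938
16 3662 18663 188275
17 3332 18993 169282
18 2996 19329 149953
19 2654 19671 130282
20 2305 20020 110262
21 1951 20374 89888
22 1591 20734 69154
23 1224 21101 48053
24 850 21475 26578
25 470 21855 4723
26 83 4723 0

1. interest=⌊450918·177/10000⌋=7981; principal=22325-7981=14344; balance=450918-14344=436574
2. interest=⌊436574·177/10000⌋=7727; principal=22325-7727=14598; balance=436574-14598=421976
3. interest=⌊421976·177/10000⌋=7468; principal=22325-7468=14857; balance=421976-14857=407119
4. interest=⌊407119·177/10000⌋=7206; principal=22325-7206=15119; balance=407119-15119=392000
5. interest=⌊392000·177/10000⌋=6938; principal=22325-6938=15387; balance=392000-15387=376613
6. interest=⌊376613·177/10000⌋=6666; principal=22325-6666=15659; balance=376613-15659=360954
7. interest=⌊360954·177/10000⌋=6388; principal=22325-6388=15937; balance=360954-15937=345017
8. interest=⌊345017·177/10000⌋=6106; principal=22325-6106=16219; balance=345017-16219=328798
9. interest=⌊328798·177/10000⌋=5819; principal=22325-5819=16506; balance=328798-16506=312292
10. interest=⌊312292·177/10000⌋=5527; principal=22325-5527=16798; balance=312292-16798=295494
11. interest=⌊295494·177/10000⌋=5230; principal=22325-5230=17095; balance=295494-17095=278399
12. interest=⌊278399·177/10000⌋=4927; principal=22325-4927=17398; balance=278399-17398=261001
13. interest=⌊261001·177/10000⌋=4619; principal=22325-4619=17706; balance=261001-17706=243295
14. interest=⌊243295·177/10000⌋=4306; principal=22325-4306=18019; balance=243295-18019=225276
15. interest=⌊225276·177/10000⌋=3987; principal=22325-3987=18338; balance=225276-18338=206938
16. interest=⌊206938·177/10000⌋=3662; principal=22325-3662=18663; balance=206938-18663=188275
17. interest=⌊188275·177/10000⌋=3332; principal=22325-3332=18993; balance=188275-18993=169282
18. interest=⌊169282·177/10000⌋=2996; principal=22325-2996=19329; balance=169282-19329=149953
19. interest=⌊149953·177/10000⌋=2654; principal=22325-2654=19671; balance=149953-19671=130282
20. interest=⌊130282·177/10000⌋=2305; principal=22325-2305=20020; balance=130282-20020=110262
21. interest=⌊110262·177/10000⌋=1951; principal=22325-1951=20374; balance=110262-20374=89888
22. interest=⌊89888·177/10000⌋=1591; principal=22325-1591=20734; balance=89888-20734=69154
23. interest=⌊69154·177/10000⌋=1224; principal=22325-1224=21101; balance=69154-21101=48053
24. interest=⌊48053·177/10000⌋=850; principal=22325-850=21475; balance=48053-21475=26578
25. interest=⌊26578·177/10000⌋=470; principal=22325-470=21855; balance=26578-21855=4723
26. interest=⌊4723·177/10000⌋=83; principal=min(22325-83,4723)=4723; balance=4723-4723=0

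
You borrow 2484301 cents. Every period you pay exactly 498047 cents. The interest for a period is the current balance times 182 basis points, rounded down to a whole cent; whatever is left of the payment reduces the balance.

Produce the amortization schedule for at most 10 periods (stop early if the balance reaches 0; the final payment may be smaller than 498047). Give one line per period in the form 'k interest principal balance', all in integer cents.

1 45214 452833 2031468
2 36972 461075 1570393
3 28581 469466 1100927
4 20036 478011 622916
5 11337 486710 136206
6 2478 136206 0

1. interest=⌊2484301·182/10000⌋=45214; principal=498047-45214=452833; balance=2484301-452833=2031468
2. interest=⌊2031468·182/10000⌋=36972; principal=498047-36972=461075; balance=2031468-461075=1570393
3. interest=⌊1570393·182/10000⌋=28581; principal=498047-28581=469466; balance=1570393-469466=1100927
4. interest=⌊1100927·182/10000⌋=20036; principal=498047-20036=478011; balance=1100927-478011=622916
5. interest=⌊622916·182/10000⌋=11337; principal=498047-11337=486710; balance=622916-486710=136206
6. interest=⌊136206·182/10000⌋=2478; principal=min(498047-2478,136206)=136206; balance=136206-136206=0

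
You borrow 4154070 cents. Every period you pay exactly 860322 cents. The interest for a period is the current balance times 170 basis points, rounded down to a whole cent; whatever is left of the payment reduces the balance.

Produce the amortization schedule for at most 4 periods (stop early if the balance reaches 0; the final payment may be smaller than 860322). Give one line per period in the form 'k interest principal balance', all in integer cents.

1. interest=⌊4154070·170/10000⌋=70619; principal=860322-70619=789703; balance=4154070-789703=3364367
2. interest=⌊3364367·170/10000⌋=57194; principal=860322-57194=803128; balance=3364367-803128=2561239
3. interest=⌊2561239·170/10000⌋=43541; principal=860322-43541=816781; balance=2561239-816781=1744458
4. interest=⌊1744458·170/10000⌋=29655; principal=860322-29655=830667; balance=1744458-830667=913791

1 70619 789703 3364367
2 57194 803128 2561239
3 43541 816781 1744458
4 29655 830667 913791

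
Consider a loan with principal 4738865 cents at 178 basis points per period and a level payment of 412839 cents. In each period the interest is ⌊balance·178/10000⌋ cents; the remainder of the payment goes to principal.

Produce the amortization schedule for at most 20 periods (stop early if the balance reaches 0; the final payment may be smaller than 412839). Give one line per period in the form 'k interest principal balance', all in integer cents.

1 84351 328488 4410377
2 78504 334335 4076042
3 72553 340286 3735756
4 66496 346343 3389413
5 60331 352508 3036905
6 54056 358783 2678122
7 47670 365169 2312953
8 41170 371669 1941284
9 34554 378285 1562999
10 27821 385018 1177981
11 20968 391871 786110
12 13992 398847 387263
13 6893 387263 0

1. interest=⌊4738865·178/10000⌋=84351; principal=412839-84351=328488; balance=4738865-328488=4410377
2. interest=⌊4410377·178/10000⌋=78504; principal=412839-78504=334335; balance=4410377-334335=4076042
3. interest=⌊4076042·178/10000⌋=72553; principal=412839-72553=340286; balance=4076042-340286=3735756
4. interest=⌊3735756·178/10000⌋=66496; principal=412839-66496=346343; balance=3735756-346343=3389413
5. interest=⌊3389413·178/10000⌋=60331; principal=412839-60331=352508; balance=3389413-352508=3036905
6. interest=⌊3036905·178/10000⌋=54056; principal=412839-54056=358783; balance=3036905-358783=2678122
7. interest=⌊2678122·178/10000⌋=47670; principal=412839-47670=365169; balance=2678122-365169=2312953
8. interest=⌊2312953·178/10000⌋=41170; principal=412839-41170=371669; balance=2312953-371669=1941284
9. interest=⌊1941284·178/10000⌋=34554; principal=412839-34554=378285; balance=1941284-378285=1562999
10. interest=⌊1562999·178/10000⌋=27821; principal=412839-27821=385018; balance=1562999-385018=1177981
11. interest=⌊1177981·178/10000⌋=20968; principal=412839-20968=391871; balance=1177981-391871=786110
12. interest=⌊786110·178/10000⌋=13992; principal=412839-13992=398847; balance=786110-398847=387263
13. interest=⌊387263·178/10000⌋=6893; principal=min(412839-6893,387263)=387263; balance=387263-387263=0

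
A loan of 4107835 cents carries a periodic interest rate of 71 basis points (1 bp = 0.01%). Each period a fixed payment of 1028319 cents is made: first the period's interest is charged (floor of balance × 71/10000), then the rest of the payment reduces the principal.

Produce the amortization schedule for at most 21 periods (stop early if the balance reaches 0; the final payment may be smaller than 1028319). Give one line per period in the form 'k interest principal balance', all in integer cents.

1 29165 999154 3108681
2 22071 1006248 2102433
3 14927 1013392 1089041
4 7732 1020587 68454
5 486 68454 0

1. interest=⌊4107835·71/10000⌋=29165; principal=1028319-29165=999154; balance=4107835-999154=3108681
2. interest=⌊3108681·71/10000⌋=22071; principal=1028319-22071=1006248; balance=3108681-1006248=2102433
3. interest=⌊2102433·71/10000⌋=14927; principal=1028319-14927=1013392; balance=2102433-1013392=1089041
4. interest=⌊1089041·71/10000⌋=7732; principal=1028319-7732=1020587; balance=1089041-1020587=68454
5. interest=⌊68454·71/10000⌋=486; principal=min(1028319-486,68454)=68454; balance=68454-68454=0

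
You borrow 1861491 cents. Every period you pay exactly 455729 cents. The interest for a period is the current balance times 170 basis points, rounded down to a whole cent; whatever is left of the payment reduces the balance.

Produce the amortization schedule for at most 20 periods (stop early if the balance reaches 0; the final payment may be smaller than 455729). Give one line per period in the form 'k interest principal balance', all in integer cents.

1 31645 424084 1437407
2 24435 431294 1006113
3 17103 438626 567487
4 9647 446082 121405
5 2063 121405 0

1. interest=⌊1861491·170/10000⌋=31645; principal=455729-31645=424084; balance=1861491-424084=1437407
2. interest=⌊1437407·170/10000⌋=24435; principal=455729-24435=431294; balance=1437407-431294=1006113
3. interest=⌊1006113·170/10000⌋=17103; principal=455729-17103=438626; balance=1006113-438626=567487
4. interest=⌊567487·170/10000⌋=9647; principal=455729-9647=446082; balance=567487-446082=121405
5. interest=⌊121405·170/10000⌋=2063; principal=min(455729-2063,121405)=121405; balance=121405-121405=0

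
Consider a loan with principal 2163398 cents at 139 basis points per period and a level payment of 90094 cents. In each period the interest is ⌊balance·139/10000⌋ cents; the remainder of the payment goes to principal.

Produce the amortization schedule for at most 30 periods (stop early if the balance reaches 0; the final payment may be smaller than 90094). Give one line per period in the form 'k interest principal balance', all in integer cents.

1 30071 60023 2103375
2 29236 60858 2042517
3 28390 61704 1980813
4 27533 62561 1918252
5 26663 63431 1854821
6 25782 64312 1790509
7 24888 65206 1725303
8 23981 66113 1659190
9 23062 67032 1592158
10 22130 67964 1524194
11 21186 68908 1455286
12 20228 69866 1385420
13 19257 70837 1314583
14 18272 71822 1242761
15 17274 72820 1169941
16 16262 73832 1096109
17 15235 74859 1021250
18 14195 75899 945351
19 13140 76954 868397
20 12070 78024 790373
21 10986 79108 711265
22 9886 80208 631057
23 8771 81323 549734
24 7641 82453 467281
25 6495 83599 383682
26 5333 84761 298921
27 4155 85939 212982
28 2960 87134 125848
29 1749 88345 37503
30 521 37503 0

1. interest=⌊2163398·139/10000⌋=30071; principal=90094-30071=60023; balance=2163398-60023=2103375
2. interest=⌊2103375·139/10000⌋=29236; principal=90094-29236=60858; balance=2103375-60858=2042517
3. interest=⌊2042517·139/10000⌋=28390; principal=90094-28390=61704; balance=2042517-61704=1980813
4. interest=⌊1980813·139/10000⌋=27533; principal=90094-27533=62561; balance=1980813-62561=1918252
5. interest=⌊1918252·139/10000⌋=26663; principal=90094-26663=63431; balance=1918252-63431=1854821
6. interest=⌊1854821·139/10000⌋=25782; principal=90094-25782=64312; balance=1854821-64312=1790509
7. interest=⌊1790509·139/10000⌋=24888; principal=90094-24888=65206; balance=1790509-65206=1725303
8. interest=⌊1725303·139/10000⌋=23981; principal=90094-23981=66113; balance=1725303-66113=1659190
9. interest=⌊1659190·139/10000⌋=23062; principal=90094-23062=67032; balance=1659190-67032=1592158
10. interest=⌊1592158·139/10000⌋=22130; principal=90094-22130=67964; balance=1592158-67964=1524194
11. interest=⌊1524194·139/10000⌋=21186; principal=90094-21186=68908; balance=1524194-68908=1455286
12. interest=⌊1455286·139/10000⌋=20228; principal=90094-20228=69866; balance=1455286-69866=1385420
13. interest=⌊1385420·139/10000⌋=19257; principal=90094-19257=70837; balance=1385420-70837=1314583
14. interest=⌊1314583·139/10000⌋=18272; principal=90094-18272=71822; balance=1314583-71822=1242761
15. interest=⌊1242761·139/10000⌋=17274; principal=90094-17274=72820; balance=1242761-72820=1169941
16. interest=⌊1169941·139/10000⌋=16262; principal=90094-16262=73832; balance=1169941-73832=1096109
17. interest=⌊1096109·139/10000⌋=15235; principal=90094-15235=74859; balance=1096109-74859=1021250
18. interest=⌊1021250·139/10000⌋=14195; principal=90094-14195=75899; balance=1021250-75899=945351
19. interest=⌊945351·139/10000⌋=13140; principal=90094-13140=76954; balance=945351-76954=868397
20. interest=⌊868397·139/10000⌋=12070; principal=90094-12070=78024; balance=868397-78024=790373
21. interest=⌊790373·139/10000⌋=10986; principal=90094-10986=79108; balance=790373-79108=711265
22. interest=⌊711265·139/10000⌋=9886; principal=90094-9886=80208; balance=711265-80208=631057
23. interest=⌊631057·139/10000⌋=8771; principal=90094-8771=81323; balance=631057-81323=549734
24. interest=⌊549734·139/10000⌋=7641; principal=90094-7641=82453; balance=549734-82453=467281
25. interest=⌊467281·139/10000⌋=6495; principal=90094-6495=83599; balance=467281-83599=383682
26. interest=⌊383682·139/10000⌋=5333; principal=90094-5333=84761; balance=383682-84761=298921
27. interest=⌊298921·139/10000⌋=4155; principal=90094-4155=85939; balance=298921-85939=212982
28. interest=⌊212982·139/10000⌋=2960; principal=90094-2960=87134; balance=212982-87134=125848
29. interest=⌊125848·139/10000⌋=1749; principal=90094-1749=88345; balance=125848-88345=37503
30. interest=⌊37503·139/10000⌋=521; principal=min(90094-521,37503)=37503; balance=37503-37503=0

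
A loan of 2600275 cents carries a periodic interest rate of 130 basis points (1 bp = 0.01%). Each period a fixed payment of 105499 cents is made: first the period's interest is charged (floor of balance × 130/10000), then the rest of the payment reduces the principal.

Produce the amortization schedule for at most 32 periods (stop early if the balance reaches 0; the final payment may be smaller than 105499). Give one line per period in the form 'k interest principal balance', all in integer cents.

1 33803 71696 2528579
2 32871 72628 2455951
3 31927 73572 2382379
4 30970 74529 2307850
5 30002 75497 2232353
6 29020 76479 2155874
7 28026 77473 2078401
8 27019 78480 1999921
9 25998 79501 1920420
10 24965 80534 1839886
11 23918 81581 1758305
12 22857 82642 1675663
13 21783 83716 1591947
14 20695 84804 1507143
15 19592 85907 1421236
16 18476 87023 1334213
17 17344 88155 1246058
18 16198 89301 1156757
19 15037 90462 1066295
20 13861 91638 974657
21 12670 92829 881828
22 11463 94036 787792
23 10241 95258 692534
24 9002 96497 596037
25 7748 97751 498286
26 6477 99022 399264
27 5190 100309 298955
28 3886 101613 197342
29 2565 102934 94408
30 1227 94408 0

1. interest=⌊2600275·130/10000⌋=33803; principal=105499-33803=71696; balance=2600275-71696=2528579
2. interest=⌊2528579·130/10000⌋=32871; principal=105499-32871=72628; balance=2528579-72628=2455951
3. interest=⌊2455951·130/10000⌋=31927; principal=105499-31927=73572; balance=2455951-73572=2382379
4. interest=⌊2382379·130/10000⌋=30970; principal=105499-30970=74529; balance=2382379-74529=2307850
5. interest=⌊2307850·130/10000⌋=30002; principal=105499-30002=75497; balance=2307850-75497=2232353
6. interest=⌊2232353·130/10000⌋=29020; principal=105499-29020=76479; balance=2232353-76479=2155874
7. interest=⌊2155874·130/10000⌋=28026; principal=105499-28026=77473; balance=2155874-77473=2078401
8. interest=⌊2078401·130/10000⌋=27019; principal=105499-27019=78480; balance=2078401-78480=1999921
9. interest=⌊1999921·130/10000⌋=25998; principal=105499-25998=79501; balance=1999921-79501=1920420
10. interest=⌊1920420·130/10000⌋=24965; principal=105499-24965=80534; balance=1920420-80534=1839886
11. interest=⌊1839886·130/10000⌋=23918; principal=105499-23918=81581; balance=1839886-81581=1758305
12. interest=⌊1758305·130/10000⌋=22857; principal=105499-22857=82642; balance=1758305-82642=1675663
13. interest=⌊1675663·130/10000⌋=21783; principal=105499-21783=83716; balance=1675663-83716=1591947
14. interest=⌊1591947·130/10000⌋=20695; principal=105499-20695=84804; balance=1591947-84804=1507143
15. interest=⌊1507143·130/10000⌋=19592; principal=105499-19592=85907; balance=1507143-85907=1421236
16. interest=⌊1421236·130/10000⌋=18476; principal=105499-18476=87023; balance=1421236-87023=1334213
17. interest=⌊1334213·130/10000⌋=17344; principal=105499-17344=88155; balance=1334213-88155=1246058
18. interest=⌊1246058·130/10000⌋=16198; principal=105499-16198=89301; balance=1246058-89301=1156757
19. interest=⌊1156757·130/10000⌋=15037; principal=105499-15037=90462; balance=1156757-90462=1066295
20. interest=⌊1066295·130/10000⌋=13861; principal=105499-13861=91638; balance=1066295-91638=974657
21. interest=⌊974657·130/10000⌋=12670; principal=105499-12670=92829; balance=974657-92829=881828
22. interest=⌊881828·130/10000⌋=11463; principal=105499-11463=94036; balance=881828-94036=787792
23. interest=⌊787792·130/10000⌋=10241; principal=105499-10241=95258; balance=787792-95258=692534
24. interest=⌊692534·130/10000⌋=9002; principal=105499-9002=96497; balance=692534-96497=596037
25. interest=⌊596037·130/10000⌋=7748; principal=105499-7748=97751; balance=596037-97751=498286
26. interest=⌊498286·130/10000⌋=6477; principal=105499-6477=99022; balance=498286-99022=399264
27. interest=⌊399264·130/10000⌋=5190; principal=105499-5190=100309; balance=399264-100309=298955
28. interest=⌊298955·130/10000⌋=3886; principal=105499-3886=101613; balance=298955-101613=197342
29. interest=⌊197342·130/10000⌋=2565; principal=105499-2565=102934; balance=197342-102934=94408
30. interest=⌊94408·130/10000⌋=1227; principal=min(105499-1227,94408)=94408; balance=94408-94408=0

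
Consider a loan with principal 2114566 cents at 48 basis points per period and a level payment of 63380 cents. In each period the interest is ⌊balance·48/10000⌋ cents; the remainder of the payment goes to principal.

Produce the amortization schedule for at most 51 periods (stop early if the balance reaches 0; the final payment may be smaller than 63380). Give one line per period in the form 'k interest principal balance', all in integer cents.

1 10149 53231 2061335
2 9894 53486 2007849
3 9637 53743 1954106
4 9379 54001 1900105
5 9120 54260 1845845
6 8860 54520 1791325
7 8598 54782 1736543
8 8335 55045 1681498
9 8071 55309 1626189
10 7805 55575 1570614
11 7538 55842 1514772
12 7270 56110 1458662
13 7001 56379 1402283
14 6730 56650 1345633
15 6459 56921 1288712
16 6185 57195 1231517
17 5911 57469 1174048
18 5635 57745 1116303
19 5358 58022 1058281
20 5079 58301 999980
21 4799 58581 941399
22 4518 58862 882537
23 4236 59144 823393
24 3952 59428 763965
25 3667 59713 704252
26 3380 60000 644252
27 3092 60288 583964
28 2803 60577 523387
29 2512 60868 462519
30 2220 61160 401359
31 1926 61454 339905
32 1631 61749 278156
33 1335 62045 216111
34 1037 62343 153768
35 738 62642 91126
36 437 62943 28183
37 135 28183 0

1. interest=⌊2114566·48/10000⌋=10149; principal=63380-10149=53231; balance=2114566-53231=2061335
2. interest=⌊2061335·48/10000⌋=9894; principal=63380-9894=53486; balance=2061335-53486=2007849
3. interest=⌊2007849·48/10000⌋=9637; principal=63380-9637=53743; balance=2007849-53743=1954106
4. interest=⌊1954106·48/10000⌋=9379; principal=63380-9379=54001; balance=1954106-54001=1900105
5. interest=⌊1900105·48/10000⌋=9120; principal=63380-9120=54260; balance=1900105-54260=1845845
6. interest=⌊1845845·48/10000⌋=8860; principal=63380-8860=54520; balance=1845845-54520=1791325
7. interest=⌊1791325·48/10000⌋=8598; principal=63380-8598=54782; balance=1791325-54782=1736543
8. interest=⌊1736543·48/10000⌋=8335; principal=63380-8335=55045; balance=1736543-55045=1681498
9. interest=⌊1681498·48/10000⌋=8071; principal=63380-8071=55309; balance=1681498-55309=1626189
10. interest=⌊1626189·48/10000⌋=7805; principal=63380-7805=55575; balance=1626189-55575=1570614
11. interest=⌊1570614·48/10000⌋=7538; principal=63380-7538=55842; balance=1570614-55842=1514772
12. interest=⌊1514772·48/10000⌋=7270; principal=63380-7270=56110; balance=1514772-56110=1458662
13. interest=⌊1458662·48/10000⌋=7001; principal=63380-7001=56379; balance=1458662-56379=1402283
14. interest=⌊1402283·48/10000⌋=6730; principal=63380-6730=56650; balance=1402283-56650=1345633
15. interest=⌊1345633·48/10000⌋=6459; principal=63380-6459=56921; balance=1345633-56921=1288712
16. interest=⌊1288712·48/10000⌋=6185; principal=63380-6185=57195; balance=1288712-57195=1231517
17. interest=⌊1231517·48/10000⌋=5911; principal=63380-5911=57469; balance=1231517-57469=1174048
18. interest=⌊1174048·48/10000⌋=5635; principal=63380-5635=57745; balance=1174048-57745=1116303
19. interest=⌊1116303·48/10000⌋=5358; principal=63380-5358=58022; balance=1116303-58022=1058281
20. interest=⌊1058281·48/10000⌋=5079; principal=63380-5079=58301; balance=1058281-58301=999980
21. interest=⌊999980·48/10000⌋=4799; principal=63380-4799=58581; balance=999980-58581=941399
22. interest=⌊941399·48/10000⌋=4518; principal=63380-4518=58862; balance=941399-58862=882537
23. interest=⌊882537·48/10000⌋=4236; principal=63380-4236=59144; balance=882537-59144=823393
24. interest=⌊823393·48/10000⌋=3952; principal=63380-3952=59428; balance=823393-59428=763965
25. interest=⌊763965·48/10000⌋=3667; principal=63380-3667=59713; balance=763965-59713=704252
26. interest=⌊704252·48/10000⌋=3380; principal=63380-3380=60000; balance=704252-60000=644252
27. interest=⌊644252·48/10000⌋=3092; principal=63380-3092=60288; balance=644252-60288=583964
28. interest=⌊583964·48/10000⌋=2803; principal=63380-2803=60577; balance=583964-60577=523387
29. interest=⌊523387·48/10000⌋=2512; principal=63380-2512=60868; balance=523387-60868=462519
30. interest=⌊462519·48/10000⌋=2220; principal=63380-2220=61160; balance=462519-61160=401359
31. interest=⌊401359·48/10000⌋=1926; principal=63380-1926=61454; balance=401359-61454=339905
32. interest=⌊339905·48/10000⌋=1631; principal=63380-1631=61749; balance=339905-61749=278156
33. interest=⌊278156·48/10000⌋=1335; principal=63380-1335=62045; balance=278156-62045=216111
34. interest=⌊216111·48/10000⌋=1037; principal=63380-1037=62343; balance=216111-62343=153768
35. interest=⌊153768·48/10000⌋=738; principal=63380-738=62642; balance=153768-62642=91126
36. interest=⌊91126·48/10000⌋=437; principal=63380-437=62943; balance=91126-62943=28183
37. interest=⌊28183·48/10000⌋=135; principal=min(63380-135,28183)=28183; balance=28183-28183=0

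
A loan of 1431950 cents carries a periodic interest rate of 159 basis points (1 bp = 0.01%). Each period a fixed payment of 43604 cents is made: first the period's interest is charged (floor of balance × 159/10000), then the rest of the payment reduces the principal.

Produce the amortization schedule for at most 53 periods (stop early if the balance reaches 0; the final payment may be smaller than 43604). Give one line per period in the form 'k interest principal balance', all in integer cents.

1. interest=⌊1431950·159/10000⌋=22768; principal=43604-22768=20836; balance=1431950-20836=1411114
2. interest=⌊1411114·159/10000⌋=22436; principal=43604-22436=21168; balance=1411114-21168=1389946
3. interest=⌊1389946·159/10000⌋=22100; principal=43604-22100=21504; balance=1389946-21504=1368442
4. interest=⌊1368442·159/10000⌋=21758; principal=43604-21758=21846; balance=1368442-21846=1346596
5. interest=⌊1346596·159/10000⌋=21410; principal=43604-21410=22194; balance=1346596-22194=1324402
6. interest=⌊1324402·159/10000⌋=21057; principal=43604-21057=22547; balance=1324402-22547=1301855
7. interest=⌊1301855·159/10000⌋=20699; principal=43604-20699=22905; balance=1301855-22905=1278950
8. interest=⌊1278950·159/10000⌋=20335; principal=43604-20335=23269; balance=1278950-23269=1255681
9. interest=⌊1255681·159/10000⌋=19965; principal=43604-19965=23639; balance=1255681-23639=1232042
10. interest=⌊1232042·159/10000⌋=19589; principal=43604-19589=24015; balance=1232042-24015=1208027
11. interest=⌊1208027·159/10000⌋=19207; principal=43604-19207=24397; balance=1208027-24397=1183630
12. interest=⌊1183630·159/10000⌋=18819; principal=43604-18819=24785; balance=1183630-24785=1158845
13. interest=⌊1158845·159/10000⌋=18425; principal=43604-18425=25179; balance=1158845-25179=1133666
14. interest=⌊1133666·159/10000⌋=18025; principal=43604-18025=25579; balance=1133666-25579=1108087
15. interest=⌊1108087·159/10000⌋=17618; principal=43604-17618=25986; balance=1108087-25986=1082101
16. interest=⌊1082101·159/10000⌋=17205; principal=43604-17205=26399; balance=1082101-26399=1055702
17. interest=⌊1055702·159/10000⌋=16785; principal=43604-16785=26819; balance=1055702-26819=1028883
18. interest=⌊1028883·159/10000⌋=16359; principal=43604-16359=27245; balance=1028883-27245=1001638
19. interest=⌊1001638·159/10000⌋=15926; principal=43604-15926=27678; balance=1001638-27678=973960
20. interest=⌊973960·159/10000⌋=15485; principal=43604-15485=28119; balance=973960-28119=945841
21. interest=⌊945841·159/10000⌋=15038; principal=43604-15038=28566; balance=945841-28566=917275
22. interest=⌊917275·159/10000⌋=14584; principal=43604-14584=29020; balance=917275-29020=888255
23. interest=⌊888255·159/10000⌋=14123; principal=43604-14123=29481; balance=888255-29481=858774
24. interest=⌊858774·159/10000⌋=13654; principal=43604-13654=29950; balance=858774-29950=828824
25. interest=⌊828824·159/10000⌋=13178; principal=43604-13178=30426; balance=828824-30426=798398
26. interest=⌊798398·159/10000⌋=12694; principal=43604-12694=30910; balance=798398-30910=767488
27. interest=⌊767488·159/10000⌋=12203; principal=43604-12203=31401; balance=767488-31401=736087
28. interest=⌊736087·159/10000⌋=11703; principal=43604-11703=31901; balance=736087-31901=704186
29. interest=⌊704186·159/10000⌋=11196; principal=43604-11196=32408; balance=704186-32408=671778
30. interest=⌊671778·159/10000⌋=10681; principal=43604-10681=32923; balance=671778-32923=638855
31. interest=⌊638855·159/10000⌋=10157; principal=43604-10157=33447; balance=638855-33447=605408
32. interest=⌊605408·159/10000⌋=9625; principal=43604-9625=33979; balance=605408-33979=571429
33. interest=⌊571429·159/10000⌋=9085; principal=43604-9085=34519; balance=571429-34519=536910
34. interest=⌊536910·159/10000⌋=8536; principal=43604-8536=35068; balance=536910-35068=501842
35. interest=⌊501842·159/10000⌋=7979; principal=43604-7979=35625; balance=501842-35625=466217
36. interest=⌊466217·159/10000⌋=7412; principal=43604-7412=36192; balance=466217-36192=430025
37. interest=⌊430025·159/10000⌋=6837; principal=43604-6837=36767; balance=430025-36767=393258
38. interest=⌊393258·159/10000⌋=6252; principal=43604-6252=37352; balance=393258-37352=355906
39. interest=⌊355906·159/10000⌋=5658; principal=43604-5658=37946; balance=355906-37946=317960
40. interest=⌊317960·159/10000⌋=5055; principal=43604-5055=38549; balance=317960-38549=279411
41. interest=⌊279411·159/10000⌋=4442; principal=43604-4442=39162; balance=279411-39162=240249
42. interest=⌊240249·159/10000⌋=3819; principal=43604-3819=39785; balance=240249-39785=200464
43. interest=⌊200464·159/10000⌋=3187; principal=43604-3187=40417; balance=200464-40417=160047
44. interest=⌊160047·159/10000⌋=2544; principal=43604-2544=41060; balance=160047-41060=118987
45. interest=⌊118987·159/10000⌋=1891; principal=43604-1891=41713; balance=118987-41713=77274
46. interest=⌊77274·159/10000⌋=1228; principal=43604-1228=42376; balance=77274-42376=34898
47. interest=⌊34898·159/10000⌋=554; principal=min(43604-554,34898)=34898; balance=34898-34898=0

1 22768 20836 1411114
2 22436 21168 1389946
3 22100 21504 1368442
4 21758 21846 1346596
5 21410 22194 1324402
6 21057 22547 1301855
7 20699 22905 1278950
8 20335 23269 1255681
9 19965 23639 1232042
10 19589 24015 1208027
11 19207 24397 1183630
12 18819 24785 1158845
13 18425 25179 1133666
14 18025 25579 1108087
15 17618 25986 1082101
16 17205 26399 1055702
17 16785 26819 1028883
18 16359 27245 1001638
19 15926 27678 973960
20 15485 28119 945841
21 15038 28566 917275
22 14584 29020 888255
23 14123 29481 858774
24 13654 29950 828824
25 13178 30426 798398
26 12694 30910 767488
27 12203 31401 736087
28 11703 31901 704186
29 11196 32408 671778
30 10681 32923 638855
31 10157 33447 605408
32 9625 33979 571429
33 9085 34519 536910
34 8536 35068 501842
35 7979 35625 466217
36 7412 36192 430025
37 6837 36767 393258
38 6252 37352 355906
39 5658 37946 317960
40 5055 38549 279411
41 4442 39162 240249
42 3819 39785 200464
43 3187 40417 160047
44 2544 41060 118987
45 1891 41713 77274
46 1228 42376 34898
47 554 34898 0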